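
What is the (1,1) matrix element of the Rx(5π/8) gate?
0.5556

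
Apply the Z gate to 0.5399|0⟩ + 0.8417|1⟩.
0.5399|0⟩ - 0.8417|1⟩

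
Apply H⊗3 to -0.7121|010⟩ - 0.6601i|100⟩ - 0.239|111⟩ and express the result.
(-0.3363 - 0.2334i)|000⟩ + (-0.1673 - 0.2334i)|001⟩ + (0.3363 - 0.2334i)|010⟩ + (0.1673 - 0.2334i)|011⟩ + (-0.1673 + 0.2334i)|100⟩ + (-0.3363 + 0.2334i)|101⟩ + (0.1673 + 0.2334i)|110⟩ + (0.3363 + 0.2334i)|111⟩

H⊗3 gives amp(|y⟩) = (1/2√2) Σ_x (−1)^(x·y) amp(|x⟩), where x·y is the number of positions in which both x and y have a 1.
|000⟩: (-0.7121 - 0.6601i - 0.239)/(2√2) = (-0.3363 - 0.2334i)
|001⟩: (-0.7121 - 0.6601i + 0.239)/(2√2) = (-0.1673 - 0.2334i)
|010⟩: (0.7121 - 0.6601i + 0.239)/(2√2) = (0.3363 - 0.2334i)
|011⟩: (0.7121 - 0.6601i - 0.239)/(2√2) = (0.1673 - 0.2334i)
|100⟩: (-0.7121 + 0.6601i + 0.239)/(2√2) = (-0.1673 + 0.2334i)
|101⟩: (-0.7121 + 0.6601i - 0.239)/(2√2) = (-0.3363 + 0.2334i)
|110⟩: (0.7121 + 0.6601i - 0.239)/(2√2) = (0.1673 + 0.2334i)
|111⟩: (0.7121 + 0.6601i + 0.239)/(2√2) = (0.3363 + 0.2334i)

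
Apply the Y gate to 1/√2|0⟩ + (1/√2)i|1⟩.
1/√2|0⟩ + (1/√2)i|1⟩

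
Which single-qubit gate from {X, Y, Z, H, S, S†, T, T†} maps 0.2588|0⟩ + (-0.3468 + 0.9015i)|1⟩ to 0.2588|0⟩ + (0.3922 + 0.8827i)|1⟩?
T†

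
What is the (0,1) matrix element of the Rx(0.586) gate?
-0.2888i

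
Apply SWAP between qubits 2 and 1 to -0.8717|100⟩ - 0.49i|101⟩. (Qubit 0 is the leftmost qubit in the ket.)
-0.8717|100⟩ - 0.49i|110⟩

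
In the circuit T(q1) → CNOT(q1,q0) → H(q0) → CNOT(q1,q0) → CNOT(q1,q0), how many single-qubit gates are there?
2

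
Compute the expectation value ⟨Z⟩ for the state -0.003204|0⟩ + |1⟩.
-1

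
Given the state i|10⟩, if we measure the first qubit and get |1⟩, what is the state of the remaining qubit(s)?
i|0⟩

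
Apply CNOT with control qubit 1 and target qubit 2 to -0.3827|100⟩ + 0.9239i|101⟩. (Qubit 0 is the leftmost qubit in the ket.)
-0.3827|100⟩ + 0.9239i|101⟩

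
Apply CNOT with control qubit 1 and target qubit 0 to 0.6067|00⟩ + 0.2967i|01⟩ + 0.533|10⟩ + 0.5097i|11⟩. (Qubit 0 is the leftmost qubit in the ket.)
0.6067|00⟩ + 0.5097i|01⟩ + 0.533|10⟩ + 0.2967i|11⟩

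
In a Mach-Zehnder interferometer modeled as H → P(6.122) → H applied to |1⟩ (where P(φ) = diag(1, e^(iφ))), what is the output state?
(0.006481 + 0.08024i)|0⟩ + (0.9935 - 0.08024i)|1⟩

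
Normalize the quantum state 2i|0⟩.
i|0⟩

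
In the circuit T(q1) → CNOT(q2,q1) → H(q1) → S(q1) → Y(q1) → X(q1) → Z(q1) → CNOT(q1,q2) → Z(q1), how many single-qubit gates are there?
7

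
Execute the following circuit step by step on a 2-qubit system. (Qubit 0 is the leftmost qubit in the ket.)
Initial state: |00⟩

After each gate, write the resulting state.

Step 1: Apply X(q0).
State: |10⟩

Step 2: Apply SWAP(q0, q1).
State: |01⟩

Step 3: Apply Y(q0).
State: i|11⟩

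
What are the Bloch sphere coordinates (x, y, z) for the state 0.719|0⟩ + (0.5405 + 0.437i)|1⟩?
(0.7772, 0.6284, 0.03385)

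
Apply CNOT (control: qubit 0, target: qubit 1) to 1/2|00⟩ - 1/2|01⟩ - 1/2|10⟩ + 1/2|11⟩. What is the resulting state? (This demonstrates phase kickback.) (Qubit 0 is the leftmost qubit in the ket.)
1/2|00⟩ - 1/2|01⟩ + 1/2|10⟩ - 1/2|11⟩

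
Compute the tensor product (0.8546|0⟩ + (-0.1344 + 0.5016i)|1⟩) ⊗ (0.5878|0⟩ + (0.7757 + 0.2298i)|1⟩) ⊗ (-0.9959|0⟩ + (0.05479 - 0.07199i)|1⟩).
-0.5003|000⟩ + (0.02752 - 0.03616i)|001⟩ + (-0.6602 - 0.1956i)|010⟩ + (0.05046 - 0.03696i)|011⟩ + (0.07868 - 0.2936i)|100⟩ + (0.0169 + 0.02184i)|101⟩ + (0.2186 - 0.3567i)|110⟩ + (0.01376 + 0.03543i)|111⟩

amp(|b₁b₂…⟩) = product of the factor amplitudes for bits b₁, b₂, …; only kets whose every factor amplitude is nonzero survive.
|000⟩: (0.8546)(0.5878)(-0.9959) = -0.5003
|001⟩: (0.8546)(0.5878)(0.05479 - 0.07199i) = (0.02752 - 0.03616i)
|010⟩: (0.8546)(0.7757 + 0.2298i)(-0.9959) = (-0.6602 - 0.1956i)
|011⟩: (0.8546)(0.7757 + 0.2298i)(0.05479 - 0.07199i) = (0.05046 - 0.03696i)
|100⟩: (-0.1344 + 0.5016i)(0.5878)(-0.9959) = (0.07868 - 0.2936i)
|101⟩: (-0.1344 + 0.5016i)(0.5878)(0.05479 - 0.07199i) = (0.0169 + 0.02184i)
|110⟩: (-0.1344 + 0.5016i)(0.7757 + 0.2298i)(-0.9959) = (0.2186 - 0.3567i)
|111⟩: (-0.1344 + 0.5016i)(0.7757 + 0.2298i)(0.05479 - 0.07199i) = (0.01376 + 0.03543i)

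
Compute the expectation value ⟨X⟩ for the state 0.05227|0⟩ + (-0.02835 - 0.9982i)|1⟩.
-0.002964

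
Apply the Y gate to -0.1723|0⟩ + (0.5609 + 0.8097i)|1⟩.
(0.8097 - 0.5609i)|0⟩ - 0.1723i|1⟩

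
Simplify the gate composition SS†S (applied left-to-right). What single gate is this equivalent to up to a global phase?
S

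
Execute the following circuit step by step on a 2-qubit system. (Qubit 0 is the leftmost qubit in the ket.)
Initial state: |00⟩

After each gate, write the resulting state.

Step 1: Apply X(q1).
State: |01⟩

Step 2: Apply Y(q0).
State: i|11⟩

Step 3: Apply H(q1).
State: (1/√2)i|10⟩ - (1/√2)i|11⟩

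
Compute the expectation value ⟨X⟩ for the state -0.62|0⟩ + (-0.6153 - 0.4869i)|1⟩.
0.763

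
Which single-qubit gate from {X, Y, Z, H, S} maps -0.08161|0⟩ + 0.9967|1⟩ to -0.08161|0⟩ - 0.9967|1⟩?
Z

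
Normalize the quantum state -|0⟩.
-|0⟩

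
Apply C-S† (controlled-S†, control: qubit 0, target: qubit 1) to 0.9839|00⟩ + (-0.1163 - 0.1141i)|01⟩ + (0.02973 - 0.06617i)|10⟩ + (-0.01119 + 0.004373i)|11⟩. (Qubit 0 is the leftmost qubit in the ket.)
0.9839|00⟩ + (-0.1163 - 0.1141i)|01⟩ + (0.02973 - 0.06617i)|10⟩ + (0.004373 + 0.01119i)|11⟩

C-S† leaves the control-|0⟩ kets |00⟩, |01⟩ unchanged and applies S† to qubit 1 on the control-|1⟩ pair (|10⟩, |11⟩).
S† = [[1, 0], [0, -i]].
With a = amp(|10⟩) = (0.02973 - 0.06617i) and b = amp(|11⟩) = (-0.01119 + 0.004373i):
new amp(|10⟩) = (1)·a = (0.02973 - 0.06617i)
new amp(|11⟩) = (-i)·b = (0.004373 + 0.01119i)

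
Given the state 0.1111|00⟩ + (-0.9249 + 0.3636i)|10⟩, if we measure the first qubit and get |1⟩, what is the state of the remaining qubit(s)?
(-0.9307 + 0.3659i)|0⟩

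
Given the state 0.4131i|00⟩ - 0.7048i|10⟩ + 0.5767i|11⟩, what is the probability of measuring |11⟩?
0.3326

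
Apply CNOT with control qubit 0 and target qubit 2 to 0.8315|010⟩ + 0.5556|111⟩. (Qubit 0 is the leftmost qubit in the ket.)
0.8315|010⟩ + 0.5556|110⟩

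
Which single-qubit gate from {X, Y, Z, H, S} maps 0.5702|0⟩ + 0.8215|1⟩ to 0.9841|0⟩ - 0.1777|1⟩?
H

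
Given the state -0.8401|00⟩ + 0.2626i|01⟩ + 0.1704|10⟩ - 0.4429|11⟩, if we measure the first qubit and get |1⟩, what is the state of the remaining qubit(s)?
0.3591|0⟩ - 0.9333|1⟩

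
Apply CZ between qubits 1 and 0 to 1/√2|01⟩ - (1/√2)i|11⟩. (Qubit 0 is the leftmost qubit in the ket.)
1/√2|01⟩ + (1/√2)i|11⟩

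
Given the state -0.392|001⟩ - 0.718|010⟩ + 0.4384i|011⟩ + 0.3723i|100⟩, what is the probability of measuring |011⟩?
0.1922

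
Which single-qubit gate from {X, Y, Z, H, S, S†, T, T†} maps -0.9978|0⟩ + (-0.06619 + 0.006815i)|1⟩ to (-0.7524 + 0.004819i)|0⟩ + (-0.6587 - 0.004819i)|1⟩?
H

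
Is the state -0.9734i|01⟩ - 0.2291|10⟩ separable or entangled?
Entangled

Writing the state as a|00⟩ + b|01⟩ + c|10⟩ + d|11⟩, it is a product state iff ad − bc = 0.
Here (a, b, c, d) = (0, -0.9734i, -0.2291, 0): ad − bc = (0)(0) − (-0.9734i)(-0.2291) = -0.223i ≠ 0, so the state is entangled.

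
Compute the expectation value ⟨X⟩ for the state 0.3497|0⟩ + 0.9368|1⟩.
0.6552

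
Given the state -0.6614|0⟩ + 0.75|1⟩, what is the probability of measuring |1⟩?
0.5625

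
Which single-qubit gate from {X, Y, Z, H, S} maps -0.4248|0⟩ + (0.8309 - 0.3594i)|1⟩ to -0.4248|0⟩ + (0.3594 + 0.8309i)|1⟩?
S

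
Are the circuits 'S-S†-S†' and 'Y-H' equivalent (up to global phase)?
No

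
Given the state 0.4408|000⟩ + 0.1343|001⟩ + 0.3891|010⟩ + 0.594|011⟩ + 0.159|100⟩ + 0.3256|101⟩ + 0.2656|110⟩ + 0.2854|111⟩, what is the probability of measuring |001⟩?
0.01804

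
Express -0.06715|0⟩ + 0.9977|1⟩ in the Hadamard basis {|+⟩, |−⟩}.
0.658|+⟩ - 0.753|−⟩

With |ψ⟩ = α|0⟩ + β|1⟩, the Hadamard-basis coefficients are ⟨+|ψ⟩ = (α + β)/√2 and ⟨−|ψ⟩ = (α − β)/√2.
Here α = -0.06715, β = 0.9977: (α + β)/√2 = 0.658, (α − β)/√2 = -0.753.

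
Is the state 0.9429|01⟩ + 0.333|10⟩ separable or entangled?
Entangled

Writing the state as a|00⟩ + b|01⟩ + c|10⟩ + d|11⟩, it is a product state iff ad − bc = 0.
Here (a, b, c, d) = (0, 0.9429, 0.333, 0): ad − bc = (0)(0) − (0.9429)(0.333) = -0.314 ≠ 0, so the state is entangled.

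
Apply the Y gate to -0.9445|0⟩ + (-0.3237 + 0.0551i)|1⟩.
(0.0551 + 0.3237i)|0⟩ - 0.9445i|1⟩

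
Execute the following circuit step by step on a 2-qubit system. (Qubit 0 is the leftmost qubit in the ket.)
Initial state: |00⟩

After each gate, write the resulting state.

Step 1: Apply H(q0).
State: 1/√2|00⟩ + 1/√2|10⟩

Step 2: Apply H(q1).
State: 1/2|00⟩ + 1/2|01⟩ + 1/2|10⟩ + 1/2|11⟩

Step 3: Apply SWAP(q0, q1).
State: 1/2|00⟩ + 1/2|01⟩ + 1/2|10⟩ + 1/2|11⟩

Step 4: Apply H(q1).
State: 1/√2|00⟩ + 1/√2|10⟩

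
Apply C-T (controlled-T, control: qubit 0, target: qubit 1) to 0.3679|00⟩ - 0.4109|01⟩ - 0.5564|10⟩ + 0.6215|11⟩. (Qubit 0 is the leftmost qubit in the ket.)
0.3679|00⟩ - 0.4109|01⟩ - 0.5564|10⟩ + (0.4395 + 0.4395i)|11⟩

C-T leaves the control-|0⟩ kets |00⟩, |01⟩ unchanged and applies T to qubit 1 on the control-|1⟩ pair (|10⟩, |11⟩).
T = [[1, 0], [0, (1/√2 + (1/√2)i)]].
With a = amp(|10⟩) = -0.5564 and b = amp(|11⟩) = 0.6215:
new amp(|10⟩) = (1)·a = -0.5564
new amp(|11⟩) = (1/√2 + (1/√2)i)·b = (0.4395 + 0.4395i)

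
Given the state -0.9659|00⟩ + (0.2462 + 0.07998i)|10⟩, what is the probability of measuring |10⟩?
0.06701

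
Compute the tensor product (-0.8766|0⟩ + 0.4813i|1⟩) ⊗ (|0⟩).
-0.8766|00⟩ + 0.4813i|10⟩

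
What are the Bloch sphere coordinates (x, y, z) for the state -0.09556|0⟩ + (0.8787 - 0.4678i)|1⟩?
(-0.1679, 0.08941, -0.9818)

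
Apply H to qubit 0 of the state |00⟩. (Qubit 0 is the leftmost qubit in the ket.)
1/√2|00⟩ + 1/√2|10⟩

H on qubit 0 mixes each pair of kets that differ only in qubit 0: amplitudes (a, b) of (|…0…⟩, |…1…⟩) become ((a + b)/√2, (a − b)/√2). Kets absent from the input have amplitude 0.
(|00⟩, |10⟩): (a, b) = (1, 0) → (1/√2, 1/√2)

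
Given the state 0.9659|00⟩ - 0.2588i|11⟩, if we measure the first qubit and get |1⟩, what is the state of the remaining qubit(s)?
-i|1⟩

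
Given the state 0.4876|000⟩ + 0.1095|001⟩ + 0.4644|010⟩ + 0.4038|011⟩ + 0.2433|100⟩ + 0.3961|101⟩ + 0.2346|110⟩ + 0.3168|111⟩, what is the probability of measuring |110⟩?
0.05504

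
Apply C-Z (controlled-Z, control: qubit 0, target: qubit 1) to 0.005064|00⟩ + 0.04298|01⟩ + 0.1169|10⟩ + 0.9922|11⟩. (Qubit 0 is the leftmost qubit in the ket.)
0.005064|00⟩ + 0.04298|01⟩ + 0.1169|10⟩ - 0.9922|11⟩

C-Z leaves the control-|0⟩ kets |00⟩, |01⟩ unchanged and applies Z to qubit 1 on the control-|1⟩ pair (|10⟩, |11⟩).
Z = [[1, 0], [0, -1]].
With a = amp(|10⟩) = 0.1169 and b = amp(|11⟩) = 0.9922:
new amp(|10⟩) = (1)·a = 0.1169
new amp(|11⟩) = (-1)·b = -0.9922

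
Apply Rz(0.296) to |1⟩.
(0.9891 + 0.1475i)|1⟩

Rz(0.296) = [[e^(−iθ/2), 0], [0, e^(iθ/2)]] with e^(±iθ/2) = cos(θ/2) ± i·sin(θ/2); θ = 0.296, cos(θ/2) ≈ 0.989068, sin(θ/2) ≈ 0.14746.
With a = amp(|0⟩) = 0 and b = amp(|1⟩) = 1:
new amp(|0⟩) = (0.989068 - 0.14746i)·a = 0
new amp(|1⟩) = (0.989068 + 0.14746i)·b = (0.9891 + 0.1475i)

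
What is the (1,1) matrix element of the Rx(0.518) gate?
0.9666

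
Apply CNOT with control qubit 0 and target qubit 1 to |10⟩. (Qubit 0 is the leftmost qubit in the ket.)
|11⟩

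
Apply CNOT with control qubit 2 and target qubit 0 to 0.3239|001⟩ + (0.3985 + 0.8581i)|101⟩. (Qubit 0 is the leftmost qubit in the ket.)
(0.3985 + 0.8581i)|001⟩ + 0.3239|101⟩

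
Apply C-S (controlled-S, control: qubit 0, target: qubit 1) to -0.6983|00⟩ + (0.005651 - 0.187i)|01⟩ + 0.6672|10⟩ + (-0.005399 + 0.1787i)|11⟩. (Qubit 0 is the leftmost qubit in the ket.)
-0.6983|00⟩ + (0.005651 - 0.187i)|01⟩ + 0.6672|10⟩ + (-0.1787 - 0.005399i)|11⟩

C-S leaves the control-|0⟩ kets |00⟩, |01⟩ unchanged and applies S to qubit 1 on the control-|1⟩ pair (|10⟩, |11⟩).
S = [[1, 0], [0, i]].
With a = amp(|10⟩) = 0.6672 and b = amp(|11⟩) = (-0.005399 + 0.1787i):
new amp(|10⟩) = (1)·a = 0.6672
new amp(|11⟩) = (i)·b = (-0.1787 - 0.005399i)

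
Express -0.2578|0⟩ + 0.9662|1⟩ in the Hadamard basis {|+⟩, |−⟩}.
0.5009|+⟩ - 0.8655|−⟩

With |ψ⟩ = α|0⟩ + β|1⟩, the Hadamard-basis coefficients are ⟨+|ψ⟩ = (α + β)/√2 and ⟨−|ψ⟩ = (α − β)/√2.
Here α = -0.2578, β = 0.9662: (α + β)/√2 = 0.5009, (α − β)/√2 = -0.8655.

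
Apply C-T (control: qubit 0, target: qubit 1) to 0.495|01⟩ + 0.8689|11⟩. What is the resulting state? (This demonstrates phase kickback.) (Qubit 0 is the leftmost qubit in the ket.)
0.495|01⟩ + (0.6144 + 0.6144i)|11⟩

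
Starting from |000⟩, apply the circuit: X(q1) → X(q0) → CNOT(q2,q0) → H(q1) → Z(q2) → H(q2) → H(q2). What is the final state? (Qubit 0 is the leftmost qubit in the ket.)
1/√2|100⟩ - 1/√2|110⟩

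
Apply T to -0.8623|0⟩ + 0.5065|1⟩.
-0.8623|0⟩ + (0.3581 + 0.3581i)|1⟩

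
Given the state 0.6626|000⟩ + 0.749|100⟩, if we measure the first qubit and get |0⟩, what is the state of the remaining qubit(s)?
|00⟩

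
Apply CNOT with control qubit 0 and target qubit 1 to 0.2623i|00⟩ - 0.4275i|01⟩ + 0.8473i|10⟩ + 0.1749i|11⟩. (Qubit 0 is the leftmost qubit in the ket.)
0.2623i|00⟩ - 0.4275i|01⟩ + 0.1749i|10⟩ + 0.8473i|11⟩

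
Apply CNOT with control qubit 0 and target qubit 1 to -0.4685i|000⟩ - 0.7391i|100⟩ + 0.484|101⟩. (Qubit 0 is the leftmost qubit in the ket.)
-0.4685i|000⟩ - 0.7391i|110⟩ + 0.484|111⟩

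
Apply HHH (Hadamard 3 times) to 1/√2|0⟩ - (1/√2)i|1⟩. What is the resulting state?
(1/2 - (1/2)i)|0⟩ + (1/2 + (1/2)i)|1⟩

H² = I, so H^3 = H: a single Hadamard. With (a, b) = (1/√2, -(1/√2)i), H gives ((a + b)/√2, (a − b)/√2) = ((1/2 - (1/2)i), (1/2 + (1/2)i)).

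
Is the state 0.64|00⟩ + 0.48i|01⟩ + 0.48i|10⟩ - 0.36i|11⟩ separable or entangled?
Entangled

Writing the state as a|00⟩ + b|01⟩ + c|10⟩ + d|11⟩, it is a product state iff ad − bc = 0.
Here (a, b, c, d) = (0.64, 0.48i, 0.48i, -0.36i): ad − bc = (0.64)(-0.36i) − (0.48i)(0.48i) = (0.2304 - 0.2304i) ≠ 0, so the state is entangled.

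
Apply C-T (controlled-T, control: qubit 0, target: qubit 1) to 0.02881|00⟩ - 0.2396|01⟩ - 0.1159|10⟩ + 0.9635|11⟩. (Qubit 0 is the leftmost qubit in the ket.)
0.02881|00⟩ - 0.2396|01⟩ - 0.1159|10⟩ + (0.6813 + 0.6813i)|11⟩

C-T leaves the control-|0⟩ kets |00⟩, |01⟩ unchanged and applies T to qubit 1 on the control-|1⟩ pair (|10⟩, |11⟩).
T = [[1, 0], [0, (1/√2 + (1/√2)i)]].
With a = amp(|10⟩) = -0.1159 and b = amp(|11⟩) = 0.9635:
new amp(|10⟩) = (1)·a = -0.1159
new amp(|11⟩) = (1/√2 + (1/√2)i)·b = (0.6813 + 0.6813i)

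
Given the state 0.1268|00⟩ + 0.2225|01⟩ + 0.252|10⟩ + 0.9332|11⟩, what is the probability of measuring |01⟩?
0.04951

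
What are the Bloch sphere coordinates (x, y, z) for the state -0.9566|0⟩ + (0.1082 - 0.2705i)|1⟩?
(-0.207, 0.5175, 0.8302)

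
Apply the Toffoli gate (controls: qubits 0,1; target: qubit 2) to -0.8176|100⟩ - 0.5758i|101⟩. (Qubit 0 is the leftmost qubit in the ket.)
-0.8176|100⟩ - 0.5758i|101⟩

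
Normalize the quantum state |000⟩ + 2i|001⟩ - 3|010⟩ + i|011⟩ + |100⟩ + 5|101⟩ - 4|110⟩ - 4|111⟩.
0.117|000⟩ + 0.2341i|001⟩ - 0.3511|010⟩ + 0.117i|011⟩ + 0.117|100⟩ + 0.5852|101⟩ - 0.4682|110⟩ - 0.4682|111⟩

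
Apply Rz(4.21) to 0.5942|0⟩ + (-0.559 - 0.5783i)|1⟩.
(-0.3025 - 0.5114i)|0⟩ + (0.7823 - 0.1867i)|1⟩

Rz(4.21) = [[e^(−iθ/2), 0], [0, e^(iθ/2)]] with e^(±iθ/2) = cos(θ/2) ± i·sin(θ/2); θ = 4.21, cos(θ/2) ≈ -0.509156, sin(θ/2) ≈ 0.860674.
With a = amp(|0⟩) = 0.5942 and b = amp(|1⟩) = (-0.559 - 0.5783i):
new amp(|0⟩) = (-0.509156 - 0.860674i)·a = (-0.3025 - 0.5114i)
new amp(|1⟩) = (-0.509156 + 0.860674i)·b = (0.7823 - 0.1867i)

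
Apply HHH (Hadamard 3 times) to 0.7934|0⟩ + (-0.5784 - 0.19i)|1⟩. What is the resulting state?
(0.152 - 0.1344i)|0⟩ + (0.97 + 0.1344i)|1⟩

H² = I, so H^3 = H: a single Hadamard. With (a, b) = (0.7934, (-0.5784 - 0.19i)), H gives ((a + b)/√2, (a − b)/√2) = ((0.152 - 0.1344i), (0.97 + 0.1344i)).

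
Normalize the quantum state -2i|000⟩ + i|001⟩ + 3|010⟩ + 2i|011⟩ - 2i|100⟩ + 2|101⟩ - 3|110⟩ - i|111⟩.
-0.3333i|000⟩ + 0.1667i|001⟩ + 1/2|010⟩ + 0.3333i|011⟩ - 0.3333i|100⟩ + 0.3333|101⟩ - 1/2|110⟩ - 0.1667i|111⟩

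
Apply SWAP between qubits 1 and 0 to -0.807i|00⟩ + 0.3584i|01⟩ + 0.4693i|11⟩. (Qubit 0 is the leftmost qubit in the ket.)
-0.807i|00⟩ + 0.3584i|10⟩ + 0.4693i|11⟩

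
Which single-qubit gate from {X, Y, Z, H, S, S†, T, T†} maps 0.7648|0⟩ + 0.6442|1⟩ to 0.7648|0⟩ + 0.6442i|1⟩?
S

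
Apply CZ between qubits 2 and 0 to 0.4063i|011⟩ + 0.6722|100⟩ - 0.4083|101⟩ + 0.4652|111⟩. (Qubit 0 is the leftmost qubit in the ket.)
0.4063i|011⟩ + 0.6722|100⟩ + 0.4083|101⟩ - 0.4652|111⟩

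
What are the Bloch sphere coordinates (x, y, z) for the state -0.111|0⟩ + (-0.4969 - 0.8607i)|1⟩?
(0.1103, 0.1911, -0.9754)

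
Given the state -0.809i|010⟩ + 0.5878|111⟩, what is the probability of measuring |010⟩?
0.6545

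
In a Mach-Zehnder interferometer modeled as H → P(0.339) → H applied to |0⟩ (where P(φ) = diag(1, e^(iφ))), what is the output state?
(0.9715 + 0.1663i)|0⟩ + (0.02846 - 0.1663i)|1⟩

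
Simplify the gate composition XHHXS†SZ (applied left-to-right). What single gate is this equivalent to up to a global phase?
Z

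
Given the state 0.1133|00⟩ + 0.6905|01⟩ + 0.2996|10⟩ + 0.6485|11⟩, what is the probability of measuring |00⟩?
0.01284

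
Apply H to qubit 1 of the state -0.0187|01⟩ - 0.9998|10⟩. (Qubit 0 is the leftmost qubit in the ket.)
-0.01322|00⟩ + 0.01322|01⟩ - 0.707|10⟩ - 0.707|11⟩

H on qubit 1 mixes each pair of kets that differ only in qubit 1: amplitudes (a, b) of (|…0…⟩, |…1…⟩) become ((a + b)/√2, (a − b)/√2). Kets absent from the input have amplitude 0.
(|00⟩, |01⟩): (a, b) = (0, -0.0187) → (-0.01322, 0.01322)
(|10⟩, |11⟩): (a, b) = (-0.9998, 0) → (-0.707, -0.707)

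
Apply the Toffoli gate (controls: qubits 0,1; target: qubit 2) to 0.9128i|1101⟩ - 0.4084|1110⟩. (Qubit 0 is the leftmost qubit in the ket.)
-0.4084|1100⟩ + 0.9128i|1111⟩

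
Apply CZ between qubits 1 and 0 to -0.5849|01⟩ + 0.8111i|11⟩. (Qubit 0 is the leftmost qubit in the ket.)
-0.5849|01⟩ - 0.8111i|11⟩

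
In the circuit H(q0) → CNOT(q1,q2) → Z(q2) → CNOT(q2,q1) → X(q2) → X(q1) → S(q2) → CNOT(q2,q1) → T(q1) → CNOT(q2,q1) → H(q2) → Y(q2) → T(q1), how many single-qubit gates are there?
9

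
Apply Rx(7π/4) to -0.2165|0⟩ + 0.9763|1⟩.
(0.2 - 0.3736i)|0⟩ + (-0.902 + 0.08285i)|1⟩

Rx(7π/4) = [[cos(θ/2), −i·sin(θ/2)], [−i·sin(θ/2), cos(θ/2)]]; θ = 7π/4, cos(θ/2) ≈ -0.92388, sin(θ/2) ≈ 0.382683.
With a = amp(|0⟩) = -0.2165 and b = amp(|1⟩) = 0.9763:
new amp(|0⟩) = (-0.92388)·a + (-0.382683i)·b = (0.2 - 0.3736i)
new amp(|1⟩) = (-0.382683i)·a + (-0.92388)·b = (-0.902 + 0.08285i)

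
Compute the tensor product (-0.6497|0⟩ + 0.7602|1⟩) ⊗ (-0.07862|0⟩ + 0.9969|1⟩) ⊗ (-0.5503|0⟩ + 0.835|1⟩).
-0.02811|000⟩ + 0.04265|001⟩ + 0.3564|010⟩ - 0.5408|011⟩ + 0.03289|100⟩ - 0.04991|101⟩ - 0.417|110⟩ + 0.6328|111⟩

amp(|b₁b₂…⟩) = product of the factor amplitudes for bits b₁, b₂, …; only kets whose every factor amplitude is nonzero survive.
|000⟩: (-0.6497)(-0.07862)(-0.5503) = -0.02811
|001⟩: (-0.6497)(-0.07862)(0.835) = 0.04265
|010⟩: (-0.6497)(0.9969)(-0.5503) = 0.3564
|011⟩: (-0.6497)(0.9969)(0.835) = -0.5408
|100⟩: (0.7602)(-0.07862)(-0.5503) = 0.03289
|101⟩: (0.7602)(-0.07862)(0.835) = -0.04991
|110⟩: (0.7602)(0.9969)(-0.5503) = -0.417
|111⟩: (0.7602)(0.9969)(0.835) = 0.6328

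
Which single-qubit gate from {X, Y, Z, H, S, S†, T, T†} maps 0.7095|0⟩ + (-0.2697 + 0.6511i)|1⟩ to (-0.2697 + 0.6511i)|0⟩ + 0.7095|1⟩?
X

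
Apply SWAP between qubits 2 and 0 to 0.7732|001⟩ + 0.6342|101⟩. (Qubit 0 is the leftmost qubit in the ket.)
0.7732|100⟩ + 0.6342|101⟩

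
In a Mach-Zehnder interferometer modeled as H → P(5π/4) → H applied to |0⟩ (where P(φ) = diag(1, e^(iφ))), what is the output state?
(0.1464 - (1/√8)i)|0⟩ + (0.8536 + (1/√8)i)|1⟩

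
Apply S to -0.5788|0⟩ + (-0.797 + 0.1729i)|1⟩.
-0.5788|0⟩ + (-0.1729 - 0.797i)|1⟩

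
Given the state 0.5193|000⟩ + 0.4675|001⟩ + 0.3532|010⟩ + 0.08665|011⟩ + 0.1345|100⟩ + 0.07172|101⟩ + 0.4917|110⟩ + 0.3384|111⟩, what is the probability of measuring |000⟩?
0.2697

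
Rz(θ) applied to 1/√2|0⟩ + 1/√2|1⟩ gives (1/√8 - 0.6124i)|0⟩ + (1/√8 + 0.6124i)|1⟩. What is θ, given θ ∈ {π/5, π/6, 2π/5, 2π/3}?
2π/3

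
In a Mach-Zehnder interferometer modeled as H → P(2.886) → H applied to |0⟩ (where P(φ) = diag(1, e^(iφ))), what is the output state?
(0.01624 + 0.1264i)|0⟩ + (0.9838 - 0.1264i)|1⟩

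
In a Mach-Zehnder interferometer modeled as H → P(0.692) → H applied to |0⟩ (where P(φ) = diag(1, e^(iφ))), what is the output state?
(0.885 + 0.319i)|0⟩ + (0.115 - 0.319i)|1⟩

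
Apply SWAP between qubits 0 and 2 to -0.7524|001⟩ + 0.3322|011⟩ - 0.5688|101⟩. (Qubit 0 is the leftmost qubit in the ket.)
-0.7524|100⟩ - 0.5688|101⟩ + 0.3322|110⟩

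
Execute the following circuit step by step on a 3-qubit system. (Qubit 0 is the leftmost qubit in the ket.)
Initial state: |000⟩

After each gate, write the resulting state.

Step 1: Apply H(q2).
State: 1/√2|000⟩ + 1/√2|001⟩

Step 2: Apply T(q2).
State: 1/√2|000⟩ + (1/2 + (1/2)i)|001⟩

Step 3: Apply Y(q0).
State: (1/√2)i|100⟩ + (-1/2 + (1/2)i)|101⟩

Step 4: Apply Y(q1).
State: -1/√2|110⟩ + (-1/2 - (1/2)i)|111⟩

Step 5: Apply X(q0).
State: -1/√2|010⟩ + (-1/2 - (1/2)i)|011⟩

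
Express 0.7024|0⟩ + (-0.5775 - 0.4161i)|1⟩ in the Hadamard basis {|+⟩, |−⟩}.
(0.08832 - 0.2942i)|+⟩ + (0.905 + 0.2942i)|−⟩

With |ψ⟩ = α|0⟩ + β|1⟩, the Hadamard-basis coefficients are ⟨+|ψ⟩ = (α + β)/√2 and ⟨−|ψ⟩ = (α − β)/√2.
Here α = 0.7024, β = (-0.5775 - 0.4161i): (α + β)/√2 = (0.08832 - 0.2942i), (α − β)/√2 = (0.905 + 0.2942i).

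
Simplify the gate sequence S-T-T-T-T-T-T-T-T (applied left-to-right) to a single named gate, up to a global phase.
S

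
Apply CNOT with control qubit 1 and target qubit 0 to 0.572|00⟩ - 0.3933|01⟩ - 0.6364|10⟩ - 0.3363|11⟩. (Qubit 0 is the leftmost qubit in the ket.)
0.572|00⟩ - 0.3363|01⟩ - 0.6364|10⟩ - 0.3933|11⟩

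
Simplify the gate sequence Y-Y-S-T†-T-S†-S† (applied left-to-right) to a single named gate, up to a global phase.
S†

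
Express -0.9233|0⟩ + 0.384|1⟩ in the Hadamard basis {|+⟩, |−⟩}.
-0.3813|+⟩ - 0.9244|−⟩

With |ψ⟩ = α|0⟩ + β|1⟩, the Hadamard-basis coefficients are ⟨+|ψ⟩ = (α + β)/√2 and ⟨−|ψ⟩ = (α − β)/√2.
Here α = -0.9233, β = 0.384: (α + β)/√2 = -0.3813, (α − β)/√2 = -0.9244.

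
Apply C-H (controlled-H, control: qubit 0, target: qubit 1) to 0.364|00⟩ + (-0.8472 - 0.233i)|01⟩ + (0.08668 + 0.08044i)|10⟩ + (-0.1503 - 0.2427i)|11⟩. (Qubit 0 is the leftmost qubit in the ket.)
0.364|00⟩ + (-0.8472 - 0.233i)|01⟩ + (-0.04499 - 0.1147i)|10⟩ + (0.1676 + 0.2285i)|11⟩

C-H leaves the control-|0⟩ kets |00⟩, |01⟩ unchanged and applies H to qubit 1 on the control-|1⟩ pair (|10⟩, |11⟩).
H = [[1/√2, 1/√2], [1/√2, -1/√2]].
With a = amp(|10⟩) = (0.08668 + 0.08044i) and b = amp(|11⟩) = (-0.1503 - 0.2427i):
new amp(|10⟩) = (1/√2)·a + (1/√2)·b = (-0.04499 - 0.1147i)
new amp(|11⟩) = (1/√2)·a + (-1/√2)·b = (0.1676 + 0.2285i)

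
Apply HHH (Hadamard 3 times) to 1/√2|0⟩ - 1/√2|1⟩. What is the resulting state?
|1⟩

H² = I, so H^3 = H: a single Hadamard. With (a, b) = (1/√2, -1/√2), H gives ((a + b)/√2, (a − b)/√2) = (0, 1).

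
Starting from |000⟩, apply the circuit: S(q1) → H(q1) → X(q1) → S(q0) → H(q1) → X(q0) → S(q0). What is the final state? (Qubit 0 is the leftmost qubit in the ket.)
i|100⟩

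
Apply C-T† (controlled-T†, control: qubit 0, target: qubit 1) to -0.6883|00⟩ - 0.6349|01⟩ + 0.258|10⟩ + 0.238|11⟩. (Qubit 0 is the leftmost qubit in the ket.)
-0.6883|00⟩ - 0.6349|01⟩ + 0.258|10⟩ + (0.1683 - 0.1683i)|11⟩

C-T† leaves the control-|0⟩ kets |00⟩, |01⟩ unchanged and applies T† to qubit 1 on the control-|1⟩ pair (|10⟩, |11⟩).
T† = [[1, 0], [0, (1/√2 - (1/√2)i)]].
With a = amp(|10⟩) = 0.258 and b = amp(|11⟩) = 0.238:
new amp(|10⟩) = (1)·a = 0.258
new amp(|11⟩) = (1/√2 - (1/√2)i)·b = (0.1683 - 0.1683i)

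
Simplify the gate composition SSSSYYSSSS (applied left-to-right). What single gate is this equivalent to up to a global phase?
I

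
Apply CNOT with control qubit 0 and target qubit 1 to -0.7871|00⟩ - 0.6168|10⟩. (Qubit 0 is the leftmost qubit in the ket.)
-0.7871|00⟩ - 0.6168|11⟩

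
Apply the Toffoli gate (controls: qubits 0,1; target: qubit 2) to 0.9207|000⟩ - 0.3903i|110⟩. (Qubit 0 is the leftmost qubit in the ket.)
0.9207|000⟩ - 0.3903i|111⟩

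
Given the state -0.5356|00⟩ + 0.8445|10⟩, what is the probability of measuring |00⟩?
0.2869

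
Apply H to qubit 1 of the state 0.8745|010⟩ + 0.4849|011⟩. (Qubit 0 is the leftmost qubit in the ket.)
0.6184|000⟩ + 0.3429|001⟩ - 0.6184|010⟩ - 0.3429|011⟩

H on qubit 1 mixes each pair of kets that differ only in qubit 1: amplitudes (a, b) of (|…0…⟩, |…1…⟩) become ((a + b)/√2, (a − b)/√2). Kets absent from the input have amplitude 0.
(|000⟩, |010⟩): (a, b) = (0, 0.8745) → (0.6184, -0.6184)
(|001⟩, |011⟩): (a, b) = (0, 0.4849) → (0.3429, -0.3429)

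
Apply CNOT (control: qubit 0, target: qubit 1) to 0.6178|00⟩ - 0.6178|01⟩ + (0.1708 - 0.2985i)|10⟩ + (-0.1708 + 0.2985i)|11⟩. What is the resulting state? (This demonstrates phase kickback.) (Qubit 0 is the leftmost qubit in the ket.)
0.6178|00⟩ - 0.6178|01⟩ + (-0.1708 + 0.2985i)|10⟩ + (0.1708 - 0.2985i)|11⟩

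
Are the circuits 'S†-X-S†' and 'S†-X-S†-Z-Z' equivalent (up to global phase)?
Yes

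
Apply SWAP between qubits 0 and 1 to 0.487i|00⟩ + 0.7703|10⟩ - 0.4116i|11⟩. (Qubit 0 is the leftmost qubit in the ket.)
0.487i|00⟩ + 0.7703|01⟩ - 0.4116i|11⟩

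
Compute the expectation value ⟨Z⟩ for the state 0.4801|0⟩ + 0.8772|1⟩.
-0.539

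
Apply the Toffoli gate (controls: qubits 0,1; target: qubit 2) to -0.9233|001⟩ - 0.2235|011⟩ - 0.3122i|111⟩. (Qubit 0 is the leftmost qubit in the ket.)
-0.9233|001⟩ - 0.2235|011⟩ - 0.3122i|110⟩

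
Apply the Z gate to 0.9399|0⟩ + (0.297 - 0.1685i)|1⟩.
0.9399|0⟩ + (-0.297 + 0.1685i)|1⟩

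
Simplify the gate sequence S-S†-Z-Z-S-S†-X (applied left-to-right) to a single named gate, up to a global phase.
X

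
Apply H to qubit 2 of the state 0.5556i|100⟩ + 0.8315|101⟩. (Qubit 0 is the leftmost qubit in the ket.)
(0.588 + 0.3929i)|100⟩ + (-0.588 + 0.3929i)|101⟩

H on qubit 2 mixes each pair of kets that differ only in qubit 2: amplitudes (a, b) of (|…0…⟩, |…1…⟩) become ((a + b)/√2, (a − b)/√2). Kets absent from the input have amplitude 0.
(|100⟩, |101⟩): (a, b) = (0.5556i, 0.8315) → ((0.588 + 0.3929i), (-0.588 + 0.3929i))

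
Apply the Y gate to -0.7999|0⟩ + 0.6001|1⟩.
-0.6001i|0⟩ - 0.7999i|1⟩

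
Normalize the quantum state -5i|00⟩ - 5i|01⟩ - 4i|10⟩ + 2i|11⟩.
-0.5976i|00⟩ - 0.5976i|01⟩ - 0.4781i|10⟩ + 0.239i|11⟩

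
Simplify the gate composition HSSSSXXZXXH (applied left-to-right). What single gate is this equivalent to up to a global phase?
X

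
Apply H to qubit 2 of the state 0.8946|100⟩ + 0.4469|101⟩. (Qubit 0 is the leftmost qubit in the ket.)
0.9486|100⟩ + 0.3166|101⟩

H on qubit 2 mixes each pair of kets that differ only in qubit 2: amplitudes (a, b) of (|…0…⟩, |…1…⟩) become ((a + b)/√2, (a − b)/√2). Kets absent from the input have amplitude 0.
(|100⟩, |101⟩): (a, b) = (0.8946, 0.4469) → (0.9486, 0.3166)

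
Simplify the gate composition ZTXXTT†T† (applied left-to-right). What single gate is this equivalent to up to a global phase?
Z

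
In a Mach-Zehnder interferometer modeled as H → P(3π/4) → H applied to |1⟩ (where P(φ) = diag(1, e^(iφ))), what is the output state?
(0.8536 - (1/√8)i)|0⟩ + (0.1464 + (1/√8)i)|1⟩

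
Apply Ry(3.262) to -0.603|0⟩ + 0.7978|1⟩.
-0.7601|0⟩ - 0.6499|1⟩

Ry(3.262) = [[cos(θ/2), −sin(θ/2)], [sin(θ/2), cos(θ/2)]]; θ = 3.262, cos(θ/2) ≈ -0.0601673, sin(θ/2) ≈ 0.998188.
With a = amp(|0⟩) = -0.603 and b = amp(|1⟩) = 0.7978:
new amp(|0⟩) = (-0.0601673)·a + (-0.998188)·b = -0.7601
new amp(|1⟩) = (0.998188)·a + (-0.0601673)·b = -0.6499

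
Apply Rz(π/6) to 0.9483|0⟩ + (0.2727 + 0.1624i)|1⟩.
(0.916 - 0.2454i)|0⟩ + (0.2214 + 0.2274i)|1⟩

Rz(π/6) = [[e^(−iθ/2), 0], [0, e^(iθ/2)]] with e^(±iθ/2) = cos(θ/2) ± i·sin(θ/2); θ = π/6, cos(θ/2) ≈ 0.965926, sin(θ/2) ≈ 0.258819.
With a = amp(|0⟩) = 0.9483 and b = amp(|1⟩) = (0.2727 + 0.1624i):
new amp(|0⟩) = (0.965926 - 0.258819i)·a = (0.916 - 0.2454i)
new amp(|1⟩) = (0.965926 + 0.258819i)·b = (0.2214 + 0.2274i)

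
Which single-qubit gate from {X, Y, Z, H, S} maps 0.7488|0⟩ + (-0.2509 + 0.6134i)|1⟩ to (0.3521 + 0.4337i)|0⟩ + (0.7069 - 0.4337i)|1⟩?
H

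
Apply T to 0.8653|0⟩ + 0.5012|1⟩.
0.8653|0⟩ + (0.3544 + 0.3544i)|1⟩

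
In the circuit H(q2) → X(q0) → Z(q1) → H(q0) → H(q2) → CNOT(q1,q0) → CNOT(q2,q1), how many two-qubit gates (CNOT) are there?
2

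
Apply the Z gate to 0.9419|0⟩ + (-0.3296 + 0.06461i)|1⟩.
0.9419|0⟩ + (0.3296 - 0.06461i)|1⟩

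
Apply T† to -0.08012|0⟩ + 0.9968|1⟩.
-0.08012|0⟩ + (0.7048 - 0.7048i)|1⟩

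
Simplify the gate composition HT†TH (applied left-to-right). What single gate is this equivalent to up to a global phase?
I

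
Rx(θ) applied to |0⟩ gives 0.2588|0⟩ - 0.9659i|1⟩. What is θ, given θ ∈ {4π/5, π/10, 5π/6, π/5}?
5π/6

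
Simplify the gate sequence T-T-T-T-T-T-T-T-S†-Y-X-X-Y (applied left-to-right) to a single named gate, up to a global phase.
S†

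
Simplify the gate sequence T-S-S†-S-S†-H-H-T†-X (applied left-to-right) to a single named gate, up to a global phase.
X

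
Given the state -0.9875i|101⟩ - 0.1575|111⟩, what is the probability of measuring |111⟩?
0.02481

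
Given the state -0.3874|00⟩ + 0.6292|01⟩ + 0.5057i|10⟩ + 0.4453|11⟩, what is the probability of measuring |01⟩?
0.3959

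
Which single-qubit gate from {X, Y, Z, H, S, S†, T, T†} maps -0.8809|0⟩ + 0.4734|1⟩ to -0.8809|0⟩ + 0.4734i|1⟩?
S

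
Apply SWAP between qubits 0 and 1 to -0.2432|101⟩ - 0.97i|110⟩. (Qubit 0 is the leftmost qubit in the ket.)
-0.2432|011⟩ - 0.97i|110⟩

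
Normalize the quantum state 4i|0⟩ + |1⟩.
0.9701i|0⟩ + 0.2425|1⟩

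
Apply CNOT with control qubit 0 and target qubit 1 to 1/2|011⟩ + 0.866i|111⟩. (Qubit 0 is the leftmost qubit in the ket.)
1/2|011⟩ + 0.866i|101⟩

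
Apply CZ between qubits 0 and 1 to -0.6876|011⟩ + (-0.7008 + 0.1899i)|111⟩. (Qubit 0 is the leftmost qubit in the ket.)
-0.6876|011⟩ + (0.7008 - 0.1899i)|111⟩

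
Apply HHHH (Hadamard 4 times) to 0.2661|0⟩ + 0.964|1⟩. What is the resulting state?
0.2661|0⟩ + 0.964|1⟩

H² = I, so an even number of Hadamards cancels: H^4 = I and the state is unchanged.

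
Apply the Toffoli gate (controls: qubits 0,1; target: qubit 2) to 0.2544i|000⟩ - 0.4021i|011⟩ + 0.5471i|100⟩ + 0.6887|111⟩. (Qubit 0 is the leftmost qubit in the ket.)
0.2544i|000⟩ - 0.4021i|011⟩ + 0.5471i|100⟩ + 0.6887|110⟩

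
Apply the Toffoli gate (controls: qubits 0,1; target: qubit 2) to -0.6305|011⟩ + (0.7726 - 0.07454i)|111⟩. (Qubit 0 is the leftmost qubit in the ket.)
-0.6305|011⟩ + (0.7726 - 0.07454i)|110⟩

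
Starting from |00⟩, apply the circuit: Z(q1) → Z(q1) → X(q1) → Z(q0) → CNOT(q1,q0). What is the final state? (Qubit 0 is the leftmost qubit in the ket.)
|11⟩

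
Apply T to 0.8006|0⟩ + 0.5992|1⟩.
0.8006|0⟩ + (0.4237 + 0.4237i)|1⟩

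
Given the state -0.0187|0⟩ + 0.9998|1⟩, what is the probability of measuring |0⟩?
0.0003497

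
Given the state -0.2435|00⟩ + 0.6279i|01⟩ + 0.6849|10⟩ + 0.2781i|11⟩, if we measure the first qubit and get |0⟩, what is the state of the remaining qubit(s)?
-0.3616|0⟩ + 0.9323i|1⟩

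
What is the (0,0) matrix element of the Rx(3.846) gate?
-0.345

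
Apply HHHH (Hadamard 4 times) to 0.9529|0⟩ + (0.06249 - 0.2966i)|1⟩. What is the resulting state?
0.9529|0⟩ + (0.06249 - 0.2966i)|1⟩

H² = I, so an even number of Hadamards cancels: H^4 = I and the state is unchanged.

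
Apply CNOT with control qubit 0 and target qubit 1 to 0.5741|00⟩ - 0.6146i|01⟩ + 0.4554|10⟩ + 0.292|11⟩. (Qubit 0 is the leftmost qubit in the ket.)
0.5741|00⟩ - 0.6146i|01⟩ + 0.292|10⟩ + 0.4554|11⟩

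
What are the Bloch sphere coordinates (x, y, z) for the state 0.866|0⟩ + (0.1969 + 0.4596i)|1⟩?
(0.341, 0.796, 0.5)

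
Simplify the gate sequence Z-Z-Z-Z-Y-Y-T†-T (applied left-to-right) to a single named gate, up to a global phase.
I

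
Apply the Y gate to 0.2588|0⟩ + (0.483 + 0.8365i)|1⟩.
(0.8365 - 0.483i)|0⟩ + 0.2588i|1⟩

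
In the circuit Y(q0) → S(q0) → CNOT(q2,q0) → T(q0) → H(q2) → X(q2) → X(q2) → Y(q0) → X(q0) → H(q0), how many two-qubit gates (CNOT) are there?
1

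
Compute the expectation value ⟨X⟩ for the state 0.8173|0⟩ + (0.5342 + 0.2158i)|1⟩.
0.8732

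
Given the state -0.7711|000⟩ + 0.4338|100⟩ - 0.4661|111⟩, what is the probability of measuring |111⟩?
0.2172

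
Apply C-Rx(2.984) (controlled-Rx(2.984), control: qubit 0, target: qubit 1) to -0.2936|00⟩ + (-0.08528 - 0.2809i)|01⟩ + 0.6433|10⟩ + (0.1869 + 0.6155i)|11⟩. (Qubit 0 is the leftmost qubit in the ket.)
-0.2936|00⟩ + (-0.08528 - 0.2809i)|01⟩ + (0.6642 - 0.1863i)|10⟩ + (0.01471 - 0.5929i)|11⟩

C-Rx(2.984) leaves the control-|0⟩ kets |00⟩, |01⟩ unchanged and applies Rx(2.984) to qubit 1 on the control-|1⟩ pair (|10⟩, |11⟩).
Rx(2.984) = [[cos(θ/2), −i·sin(θ/2)], [−i·sin(θ/2), cos(θ/2)]]; θ = 2.984, cos(θ/2) ≈ 0.0787148, sin(θ/2) ≈ 0.996897.
With a = amp(|10⟩) = 0.6433 and b = amp(|11⟩) = (0.1869 + 0.6155i):
new amp(|10⟩) = (0.0787148)·a + (-0.996897i)·b = (0.6642 - 0.1863i)
new amp(|11⟩) = (-0.996897i)·a + (0.0787148)·b = (0.01471 - 0.5929i)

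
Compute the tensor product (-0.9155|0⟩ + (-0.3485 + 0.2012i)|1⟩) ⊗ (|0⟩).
-0.9155|00⟩ + (-0.3485 + 0.2012i)|10⟩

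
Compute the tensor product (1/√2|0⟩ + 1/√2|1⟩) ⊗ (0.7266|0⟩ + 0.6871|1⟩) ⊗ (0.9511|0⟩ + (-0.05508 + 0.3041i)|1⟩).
0.4887|000⟩ + (-0.0283 + 0.1562i)|001⟩ + 0.4621|010⟩ + (-0.02676 + 0.1477i)|011⟩ + 0.4887|100⟩ + (-0.0283 + 0.1562i)|101⟩ + 0.4621|110⟩ + (-0.02676 + 0.1477i)|111⟩

amp(|b₁b₂…⟩) = product of the factor amplitudes for bits b₁, b₂, …; only kets whose every factor amplitude is nonzero survive.
|000⟩: (1/√2)(0.7266)(0.9511) = 0.4887
|001⟩: (1/√2)(0.7266)(-0.05508 + 0.3041i) = (-0.0283 + 0.1562i)
|010⟩: (1/√2)(0.6871)(0.9511) = 0.4621
|011⟩: (1/√2)(0.6871)(-0.05508 + 0.3041i) = (-0.02676 + 0.1477i)
|100⟩: (1/√2)(0.7266)(0.9511) = 0.4887
|101⟩: (1/√2)(0.7266)(-0.05508 + 0.3041i) = (-0.0283 + 0.1562i)
|110⟩: (1/√2)(0.6871)(0.9511) = 0.4621
|111⟩: (1/√2)(0.6871)(-0.05508 + 0.3041i) = (-0.02676 + 0.1477i)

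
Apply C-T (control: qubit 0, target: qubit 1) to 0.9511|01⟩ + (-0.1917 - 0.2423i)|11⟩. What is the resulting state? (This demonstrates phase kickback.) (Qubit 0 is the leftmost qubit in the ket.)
0.9511|01⟩ + (0.03578 - 0.3069i)|11⟩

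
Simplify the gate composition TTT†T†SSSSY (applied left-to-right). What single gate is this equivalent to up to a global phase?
Y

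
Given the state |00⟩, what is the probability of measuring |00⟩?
1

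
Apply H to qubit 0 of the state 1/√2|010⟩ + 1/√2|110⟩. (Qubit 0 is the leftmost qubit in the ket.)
|010⟩

H on qubit 0 mixes each pair of kets that differ only in qubit 0: amplitudes (a, b) of (|…0…⟩, |…1…⟩) become ((a + b)/√2, (a − b)/√2). Kets absent from the input have amplitude 0.
(|010⟩, |110⟩): (a, b) = (1/√2, 1/√2) → (1, 0)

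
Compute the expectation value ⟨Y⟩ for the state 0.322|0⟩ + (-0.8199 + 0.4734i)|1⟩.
0.3049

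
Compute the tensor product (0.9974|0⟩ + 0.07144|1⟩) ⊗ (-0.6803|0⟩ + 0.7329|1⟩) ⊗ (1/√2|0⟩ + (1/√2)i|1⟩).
-0.4798|000⟩ - 0.4798i|001⟩ + 0.5169|010⟩ + 0.5169i|011⟩ - 0.03437|100⟩ - 0.03437i|101⟩ + 0.03702|110⟩ + 0.03702i|111⟩

amp(|b₁b₂…⟩) = product of the factor amplitudes for bits b₁, b₂, …; only kets whose every factor amplitude is nonzero survive.
|000⟩: (0.9974)(-0.6803)(1/√2) = -0.4798
|001⟩: (0.9974)(-0.6803)((1/√2)i) = -0.4798i
|010⟩: (0.9974)(0.7329)(1/√2) = 0.5169
|011⟩: (0.9974)(0.7329)((1/√2)i) = 0.5169i
|100⟩: (0.07144)(-0.6803)(1/√2) = -0.03437
|101⟩: (0.07144)(-0.6803)((1/√2)i) = -0.03437i
|110⟩: (0.07144)(0.7329)(1/√2) = 0.03702
|111⟩: (0.07144)(0.7329)((1/√2)i) = 0.03702i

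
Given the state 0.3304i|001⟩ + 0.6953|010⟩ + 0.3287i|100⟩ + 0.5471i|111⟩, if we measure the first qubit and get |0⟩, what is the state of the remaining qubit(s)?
0.4292i|01⟩ + 0.9032|10⟩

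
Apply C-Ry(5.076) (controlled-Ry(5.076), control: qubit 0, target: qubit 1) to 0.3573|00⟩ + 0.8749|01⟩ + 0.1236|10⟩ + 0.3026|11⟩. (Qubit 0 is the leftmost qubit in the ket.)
0.3573|00⟩ + 0.8749|01⟩ - 0.2735|10⟩ - 0.179|11⟩

C-Ry(5.076) leaves the control-|0⟩ kets |00⟩, |01⟩ unchanged and applies Ry(5.076) to qubit 1 on the control-|1⟩ pair (|10⟩, |11⟩).
Ry(5.076) = [[cos(θ/2), −sin(θ/2)], [sin(θ/2), cos(θ/2)]]; θ = 5.076, cos(θ/2) ≈ -0.823302, sin(θ/2) ≈ 0.567604.
With a = amp(|10⟩) = 0.1236 and b = amp(|11⟩) = 0.3026:
new amp(|10⟩) = (-0.823302)·a + (-0.567604)·b = -0.2735
new amp(|11⟩) = (0.567604)·a + (-0.823302)·b = -0.179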